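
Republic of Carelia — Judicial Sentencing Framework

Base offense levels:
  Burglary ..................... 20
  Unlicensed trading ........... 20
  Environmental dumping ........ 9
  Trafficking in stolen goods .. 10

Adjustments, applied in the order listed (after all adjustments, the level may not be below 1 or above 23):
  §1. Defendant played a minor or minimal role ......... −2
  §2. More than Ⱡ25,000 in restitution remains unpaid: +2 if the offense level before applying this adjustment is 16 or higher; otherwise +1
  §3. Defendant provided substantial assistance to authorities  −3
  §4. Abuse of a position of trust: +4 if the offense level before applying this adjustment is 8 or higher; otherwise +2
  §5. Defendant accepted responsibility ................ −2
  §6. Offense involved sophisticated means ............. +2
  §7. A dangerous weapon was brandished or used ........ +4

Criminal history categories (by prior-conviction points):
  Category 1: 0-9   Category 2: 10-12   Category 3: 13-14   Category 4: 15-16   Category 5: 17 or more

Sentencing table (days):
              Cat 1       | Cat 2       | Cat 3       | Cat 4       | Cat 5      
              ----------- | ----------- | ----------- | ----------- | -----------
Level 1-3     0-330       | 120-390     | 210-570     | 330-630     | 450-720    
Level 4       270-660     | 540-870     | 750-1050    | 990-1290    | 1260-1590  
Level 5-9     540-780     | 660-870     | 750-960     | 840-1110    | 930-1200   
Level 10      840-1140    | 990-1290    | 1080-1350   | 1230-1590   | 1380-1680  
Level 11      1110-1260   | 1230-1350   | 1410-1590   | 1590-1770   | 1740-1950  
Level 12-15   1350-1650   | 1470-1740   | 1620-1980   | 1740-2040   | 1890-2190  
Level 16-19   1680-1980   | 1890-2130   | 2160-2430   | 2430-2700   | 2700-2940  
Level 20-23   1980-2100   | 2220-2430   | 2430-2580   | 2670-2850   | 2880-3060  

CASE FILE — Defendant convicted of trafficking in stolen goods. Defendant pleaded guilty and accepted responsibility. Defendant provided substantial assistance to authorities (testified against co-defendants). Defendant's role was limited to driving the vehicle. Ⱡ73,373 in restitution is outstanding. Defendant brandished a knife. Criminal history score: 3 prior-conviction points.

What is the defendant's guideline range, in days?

540-780 days

Base offense level for trafficking in stolen goods: 10.
§1 applies: 10 − 2 = 8.
§2 applies (level before this adjustment is 8 < 16, so +1): 8 + 1 = 9.
§3 applies: 9 − 3 = 6.
§4 does not apply.
§5 applies: 6 − 2 = 4.
§6 does not apply.
§7 applies: 4 + 4 = 8.
Final offense level: 8.
Criminal history: 3 prior points → Category 1 (0-9).
Level 8 falls in the 5-9 band.
Grid: Level 5-9 × Category 1 = 540-780 days.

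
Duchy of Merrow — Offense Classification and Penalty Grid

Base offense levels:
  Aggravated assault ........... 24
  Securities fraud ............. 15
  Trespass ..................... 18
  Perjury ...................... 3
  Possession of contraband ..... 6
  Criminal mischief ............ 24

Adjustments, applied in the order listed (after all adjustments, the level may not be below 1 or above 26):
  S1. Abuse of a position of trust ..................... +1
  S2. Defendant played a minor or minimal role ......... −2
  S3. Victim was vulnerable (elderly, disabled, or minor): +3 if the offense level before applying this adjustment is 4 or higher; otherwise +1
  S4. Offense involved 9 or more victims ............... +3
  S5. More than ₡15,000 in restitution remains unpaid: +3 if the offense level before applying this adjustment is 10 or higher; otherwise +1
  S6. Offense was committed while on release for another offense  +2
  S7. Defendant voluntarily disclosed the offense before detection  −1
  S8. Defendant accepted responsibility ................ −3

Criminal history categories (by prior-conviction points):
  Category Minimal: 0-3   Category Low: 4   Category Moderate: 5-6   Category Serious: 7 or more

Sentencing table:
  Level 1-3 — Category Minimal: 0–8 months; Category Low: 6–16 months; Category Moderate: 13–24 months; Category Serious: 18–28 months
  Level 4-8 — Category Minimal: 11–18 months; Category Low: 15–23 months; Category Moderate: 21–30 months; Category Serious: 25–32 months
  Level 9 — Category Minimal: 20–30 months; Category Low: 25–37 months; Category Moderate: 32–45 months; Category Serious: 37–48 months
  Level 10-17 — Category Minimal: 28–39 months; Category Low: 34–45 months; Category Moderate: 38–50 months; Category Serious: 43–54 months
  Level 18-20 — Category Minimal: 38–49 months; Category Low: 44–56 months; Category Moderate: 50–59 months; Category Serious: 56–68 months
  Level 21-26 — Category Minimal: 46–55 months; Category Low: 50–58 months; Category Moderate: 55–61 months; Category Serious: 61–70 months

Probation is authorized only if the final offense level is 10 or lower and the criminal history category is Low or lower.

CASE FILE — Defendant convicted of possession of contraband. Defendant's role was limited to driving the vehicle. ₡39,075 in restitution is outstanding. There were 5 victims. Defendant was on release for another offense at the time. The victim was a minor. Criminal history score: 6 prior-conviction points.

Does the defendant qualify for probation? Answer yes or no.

Base offense level for possession of contraband: 6.
S1 does not apply.
S2 applies: 6 − 2 = 4.
S3 applies (level before this adjustment is 4 ≥ 4, so +3): 4 + 3 = 7.
S4 does not apply.
S5 applies (level before this adjustment is 7 < 10, so +1): 7 + 1 = 8.
S6 applies: 8 + 2 = 10.
Final offense level: 10.
Criminal history: 6 prior points → Category Moderate (5-6).
Level 10 falls in the 10-17 band.
Grid: Level 10-17 × Category Moderate = 38-50 months.
Probation check: level 10 ≤ 10 and category Moderate > Low → not eligible.

No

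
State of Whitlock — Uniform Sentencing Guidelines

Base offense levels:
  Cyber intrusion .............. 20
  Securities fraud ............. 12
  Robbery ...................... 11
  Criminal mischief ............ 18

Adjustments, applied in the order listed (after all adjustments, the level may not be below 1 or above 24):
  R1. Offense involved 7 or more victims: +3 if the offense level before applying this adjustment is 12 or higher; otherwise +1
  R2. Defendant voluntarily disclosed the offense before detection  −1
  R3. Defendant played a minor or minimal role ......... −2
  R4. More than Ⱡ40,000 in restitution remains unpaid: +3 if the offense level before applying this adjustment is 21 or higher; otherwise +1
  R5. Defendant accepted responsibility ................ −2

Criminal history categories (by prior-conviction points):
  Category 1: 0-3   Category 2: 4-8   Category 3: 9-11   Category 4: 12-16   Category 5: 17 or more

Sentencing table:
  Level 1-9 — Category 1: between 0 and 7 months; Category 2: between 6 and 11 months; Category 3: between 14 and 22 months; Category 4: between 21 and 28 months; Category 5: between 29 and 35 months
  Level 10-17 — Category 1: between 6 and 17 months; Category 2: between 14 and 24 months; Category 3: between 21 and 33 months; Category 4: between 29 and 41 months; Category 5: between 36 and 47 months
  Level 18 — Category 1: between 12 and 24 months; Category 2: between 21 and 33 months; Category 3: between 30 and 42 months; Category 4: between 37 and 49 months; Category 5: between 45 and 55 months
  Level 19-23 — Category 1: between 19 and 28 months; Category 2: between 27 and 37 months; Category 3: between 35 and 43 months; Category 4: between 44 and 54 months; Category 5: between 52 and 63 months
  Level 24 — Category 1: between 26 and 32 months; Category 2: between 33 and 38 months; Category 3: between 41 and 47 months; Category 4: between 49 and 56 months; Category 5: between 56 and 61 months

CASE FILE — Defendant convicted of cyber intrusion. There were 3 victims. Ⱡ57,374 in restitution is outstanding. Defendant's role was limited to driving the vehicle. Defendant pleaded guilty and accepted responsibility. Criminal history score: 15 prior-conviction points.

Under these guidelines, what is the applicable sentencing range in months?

Base offense level for cyber intrusion: 20.
R3 applies: 20 − 2 = 18.
R4 applies (level before this adjustment is 18 < 21, so +1): 18 + 1 = 19.
R5 applies: 19 − 2 = 17.
Final offense level: 17.
Criminal history: 15 prior points → Category 4 (12-16).
Level 17 falls in the 10-17 band.
Grid: Level 10-17 × Category 4 = 29-41 months.

29-41 months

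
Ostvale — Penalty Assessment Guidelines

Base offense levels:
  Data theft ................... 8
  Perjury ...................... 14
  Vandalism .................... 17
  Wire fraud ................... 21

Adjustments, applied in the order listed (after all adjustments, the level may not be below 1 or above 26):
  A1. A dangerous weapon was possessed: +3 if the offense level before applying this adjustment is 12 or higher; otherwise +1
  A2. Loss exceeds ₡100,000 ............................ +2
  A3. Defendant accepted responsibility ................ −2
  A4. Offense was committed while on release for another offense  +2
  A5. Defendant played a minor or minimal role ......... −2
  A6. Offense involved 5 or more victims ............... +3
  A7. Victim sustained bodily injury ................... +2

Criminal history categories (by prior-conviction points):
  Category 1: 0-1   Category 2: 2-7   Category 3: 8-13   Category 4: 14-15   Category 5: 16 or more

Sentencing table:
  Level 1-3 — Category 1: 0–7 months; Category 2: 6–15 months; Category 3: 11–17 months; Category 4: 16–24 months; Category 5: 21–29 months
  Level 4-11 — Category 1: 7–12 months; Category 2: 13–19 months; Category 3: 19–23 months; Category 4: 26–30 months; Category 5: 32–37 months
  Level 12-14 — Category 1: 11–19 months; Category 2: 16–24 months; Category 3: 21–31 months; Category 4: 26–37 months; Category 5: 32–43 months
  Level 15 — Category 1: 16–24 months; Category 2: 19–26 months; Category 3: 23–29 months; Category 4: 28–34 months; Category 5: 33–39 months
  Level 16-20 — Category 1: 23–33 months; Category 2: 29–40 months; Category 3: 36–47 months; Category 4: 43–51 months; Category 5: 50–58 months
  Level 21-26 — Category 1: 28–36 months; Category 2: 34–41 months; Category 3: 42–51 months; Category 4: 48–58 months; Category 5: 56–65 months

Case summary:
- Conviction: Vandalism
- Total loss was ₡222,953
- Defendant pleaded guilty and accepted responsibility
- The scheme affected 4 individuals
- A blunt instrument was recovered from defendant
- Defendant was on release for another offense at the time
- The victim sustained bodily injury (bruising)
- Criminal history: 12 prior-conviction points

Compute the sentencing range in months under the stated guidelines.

42-51 months

Base offense level for vandalism: 17.
A1 applies (level before this adjustment is 17 ≥ 12, so +3): 17 + 3 = 20.
A2 applies: 20 + 2 = 22.
A3 applies: 22 − 2 = 20.
A4 applies: 20 + 2 = 22.
A6 does not apply.
A7 applies: 22 + 2 = 24.
Final offense level: 24.
Criminal history: 12 prior points → Category 3 (8-13).
Level 24 falls in the 21-26 band.
Grid: Level 21-26 × Category 3 = 42-51 months.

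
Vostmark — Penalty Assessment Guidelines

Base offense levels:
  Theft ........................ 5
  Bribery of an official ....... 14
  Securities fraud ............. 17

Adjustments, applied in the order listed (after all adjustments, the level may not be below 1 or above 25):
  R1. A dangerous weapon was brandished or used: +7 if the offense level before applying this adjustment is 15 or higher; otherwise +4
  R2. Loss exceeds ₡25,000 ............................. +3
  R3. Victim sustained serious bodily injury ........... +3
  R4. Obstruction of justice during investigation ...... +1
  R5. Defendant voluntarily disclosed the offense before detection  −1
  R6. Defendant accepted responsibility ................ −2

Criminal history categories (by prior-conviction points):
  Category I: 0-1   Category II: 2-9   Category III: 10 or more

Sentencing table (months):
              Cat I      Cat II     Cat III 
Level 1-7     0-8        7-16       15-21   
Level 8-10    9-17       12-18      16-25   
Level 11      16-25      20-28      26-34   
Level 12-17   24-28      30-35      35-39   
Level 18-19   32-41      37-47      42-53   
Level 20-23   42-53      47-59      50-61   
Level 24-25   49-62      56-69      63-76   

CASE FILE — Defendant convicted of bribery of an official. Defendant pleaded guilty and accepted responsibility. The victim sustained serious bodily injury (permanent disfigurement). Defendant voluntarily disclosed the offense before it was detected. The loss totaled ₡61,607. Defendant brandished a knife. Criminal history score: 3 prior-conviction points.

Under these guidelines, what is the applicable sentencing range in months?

47-59 months

Base offense level for bribery of an official: 14.
R1 applies (level before this adjustment is 14 < 15, so +4): 14 + 4 = 18.
R2 applies: 18 + 3 = 21.
R3 applies: 21 + 3 = 24.
R5 applies: 24 − 1 = 23.
R6 applies: 23 − 2 = 21.
Final offense level: 21.
Criminal history: 3 prior points → Category II (2-9).
Level 21 falls in the 20-23 band.
Grid: Level 20-23 × Category II = 47-59 months.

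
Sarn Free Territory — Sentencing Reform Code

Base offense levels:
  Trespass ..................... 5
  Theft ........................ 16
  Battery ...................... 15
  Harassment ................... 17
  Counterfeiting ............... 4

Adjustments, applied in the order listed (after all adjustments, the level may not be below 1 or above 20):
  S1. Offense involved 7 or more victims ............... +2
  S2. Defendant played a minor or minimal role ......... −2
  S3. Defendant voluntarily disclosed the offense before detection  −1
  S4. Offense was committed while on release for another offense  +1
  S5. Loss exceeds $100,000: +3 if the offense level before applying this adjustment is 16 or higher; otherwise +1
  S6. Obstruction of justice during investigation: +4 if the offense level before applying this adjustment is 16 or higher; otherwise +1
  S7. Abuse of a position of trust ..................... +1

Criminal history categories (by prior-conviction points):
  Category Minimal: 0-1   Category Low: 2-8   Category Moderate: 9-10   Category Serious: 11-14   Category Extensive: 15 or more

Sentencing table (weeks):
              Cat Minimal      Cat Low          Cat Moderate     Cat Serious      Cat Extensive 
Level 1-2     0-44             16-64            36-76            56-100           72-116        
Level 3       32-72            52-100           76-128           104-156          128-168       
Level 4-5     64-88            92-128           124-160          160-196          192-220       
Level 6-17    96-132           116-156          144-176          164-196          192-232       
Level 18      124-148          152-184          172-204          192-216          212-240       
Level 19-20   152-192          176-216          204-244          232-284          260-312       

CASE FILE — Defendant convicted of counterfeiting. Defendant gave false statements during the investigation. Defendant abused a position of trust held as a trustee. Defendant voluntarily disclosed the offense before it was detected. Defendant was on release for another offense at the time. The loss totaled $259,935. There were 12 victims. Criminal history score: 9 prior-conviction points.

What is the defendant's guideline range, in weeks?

Base offense level for counterfeiting: 4.
S1 applies: 4 + 2 = 6.
S3 applies: 6 − 1 = 5.
S4 applies: 5 + 1 = 6.
S5 applies (level before this adjustment is 6 < 16, so +1): 6 + 1 = 7.
S6 applies (level before this adjustment is 7 < 16, so +1): 7 + 1 = 8.
S7 applies: 8 + 1 = 9.
Final offense level: 9.
Criminal history: 9 prior points → Category Moderate (9-10).
Level 9 falls in the 6-17 band.
Grid: Level 6-17 × Category Moderate = 144-176 weeks.

144-176 weeks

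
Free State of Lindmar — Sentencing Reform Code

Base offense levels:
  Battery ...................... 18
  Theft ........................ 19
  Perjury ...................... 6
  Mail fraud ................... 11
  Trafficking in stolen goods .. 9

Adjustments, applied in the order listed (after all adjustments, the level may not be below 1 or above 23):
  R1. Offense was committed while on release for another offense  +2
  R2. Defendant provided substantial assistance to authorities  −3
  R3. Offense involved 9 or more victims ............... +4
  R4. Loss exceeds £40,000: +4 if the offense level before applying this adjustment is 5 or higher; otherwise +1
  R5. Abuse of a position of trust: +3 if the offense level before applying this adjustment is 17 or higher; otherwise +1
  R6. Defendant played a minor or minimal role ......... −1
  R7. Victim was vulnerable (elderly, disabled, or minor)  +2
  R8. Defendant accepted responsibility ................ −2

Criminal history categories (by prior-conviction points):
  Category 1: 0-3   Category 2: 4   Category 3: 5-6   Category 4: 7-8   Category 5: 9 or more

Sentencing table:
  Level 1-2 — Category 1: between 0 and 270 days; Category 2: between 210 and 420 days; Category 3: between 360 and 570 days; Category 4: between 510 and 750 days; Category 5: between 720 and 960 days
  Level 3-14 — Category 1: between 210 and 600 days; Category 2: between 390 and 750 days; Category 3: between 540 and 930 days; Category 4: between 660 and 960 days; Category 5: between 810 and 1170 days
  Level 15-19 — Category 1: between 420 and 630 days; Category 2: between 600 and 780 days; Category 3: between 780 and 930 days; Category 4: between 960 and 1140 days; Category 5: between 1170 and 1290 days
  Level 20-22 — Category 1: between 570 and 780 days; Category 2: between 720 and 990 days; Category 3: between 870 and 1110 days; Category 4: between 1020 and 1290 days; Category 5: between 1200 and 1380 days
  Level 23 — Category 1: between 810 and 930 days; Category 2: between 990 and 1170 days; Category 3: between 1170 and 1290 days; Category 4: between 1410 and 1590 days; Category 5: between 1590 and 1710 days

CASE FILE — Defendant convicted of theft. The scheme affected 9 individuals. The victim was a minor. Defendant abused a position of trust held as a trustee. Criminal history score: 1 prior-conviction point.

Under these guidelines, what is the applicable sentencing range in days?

810-930 days

Base offense level for theft: 19.
R3 applies: 19 + 4 = 23.
R5 applies (level before this adjustment is 23 ≥ 17, so +3): 23 + 3 = 26.
R7 applies: 26 + 2 = 28.
Level 28 exceeds the maximum of 23; capped at 23.
Final offense level: 23.
Criminal history: 1 prior point → Category 1 (0-3).
Level 23 falls in the 23 band.
Grid: Level 23 × Category 1 = 810-930 days.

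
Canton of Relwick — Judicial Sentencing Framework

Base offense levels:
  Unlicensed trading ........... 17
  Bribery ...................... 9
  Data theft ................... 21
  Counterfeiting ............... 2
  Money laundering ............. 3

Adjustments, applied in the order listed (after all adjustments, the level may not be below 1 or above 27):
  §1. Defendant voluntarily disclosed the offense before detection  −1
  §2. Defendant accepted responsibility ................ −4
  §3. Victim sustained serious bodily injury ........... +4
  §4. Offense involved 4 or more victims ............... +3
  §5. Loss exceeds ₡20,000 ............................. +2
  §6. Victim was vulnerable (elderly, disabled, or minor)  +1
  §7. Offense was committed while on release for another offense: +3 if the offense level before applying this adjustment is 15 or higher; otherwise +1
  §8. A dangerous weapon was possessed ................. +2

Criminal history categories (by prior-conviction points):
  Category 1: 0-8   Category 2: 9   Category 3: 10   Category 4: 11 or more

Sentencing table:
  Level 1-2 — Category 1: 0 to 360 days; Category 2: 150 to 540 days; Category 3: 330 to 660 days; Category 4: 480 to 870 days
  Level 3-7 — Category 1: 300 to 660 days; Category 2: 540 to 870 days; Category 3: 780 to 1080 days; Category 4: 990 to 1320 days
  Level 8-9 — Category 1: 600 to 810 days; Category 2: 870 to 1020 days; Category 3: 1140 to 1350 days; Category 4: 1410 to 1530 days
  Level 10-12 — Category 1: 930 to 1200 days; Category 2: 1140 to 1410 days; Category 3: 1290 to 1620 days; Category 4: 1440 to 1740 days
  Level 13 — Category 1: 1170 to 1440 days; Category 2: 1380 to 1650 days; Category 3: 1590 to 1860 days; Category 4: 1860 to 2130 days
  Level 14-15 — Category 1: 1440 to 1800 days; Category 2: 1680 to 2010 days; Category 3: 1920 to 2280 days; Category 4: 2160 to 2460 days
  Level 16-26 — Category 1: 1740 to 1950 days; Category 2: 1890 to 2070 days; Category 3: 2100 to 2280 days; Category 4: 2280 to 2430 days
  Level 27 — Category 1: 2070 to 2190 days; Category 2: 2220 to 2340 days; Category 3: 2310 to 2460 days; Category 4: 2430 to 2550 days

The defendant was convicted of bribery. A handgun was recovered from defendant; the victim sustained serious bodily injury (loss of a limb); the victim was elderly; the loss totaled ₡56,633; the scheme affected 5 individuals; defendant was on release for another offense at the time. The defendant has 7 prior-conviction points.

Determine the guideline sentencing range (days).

1740-1950 days

Base offense level for bribery: 9.
§1 does not apply.
§3 applies: 9 + 4 = 13.
§4 applies: 13 + 3 = 16.
§5 applies: 16 + 2 = 18.
§6 applies: 18 + 1 = 19.
§7 applies (level before this adjustment is 19 ≥ 15, so +3): 19 + 3 = 22.
§8 applies: 22 + 2 = 24.
Final offense level: 24.
Criminal history: 7 prior points → Category 1 (0-8).
Level 24 falls in the 16-26 band.
Grid: Level 16-26 × Category 1 = 1740-1950 days.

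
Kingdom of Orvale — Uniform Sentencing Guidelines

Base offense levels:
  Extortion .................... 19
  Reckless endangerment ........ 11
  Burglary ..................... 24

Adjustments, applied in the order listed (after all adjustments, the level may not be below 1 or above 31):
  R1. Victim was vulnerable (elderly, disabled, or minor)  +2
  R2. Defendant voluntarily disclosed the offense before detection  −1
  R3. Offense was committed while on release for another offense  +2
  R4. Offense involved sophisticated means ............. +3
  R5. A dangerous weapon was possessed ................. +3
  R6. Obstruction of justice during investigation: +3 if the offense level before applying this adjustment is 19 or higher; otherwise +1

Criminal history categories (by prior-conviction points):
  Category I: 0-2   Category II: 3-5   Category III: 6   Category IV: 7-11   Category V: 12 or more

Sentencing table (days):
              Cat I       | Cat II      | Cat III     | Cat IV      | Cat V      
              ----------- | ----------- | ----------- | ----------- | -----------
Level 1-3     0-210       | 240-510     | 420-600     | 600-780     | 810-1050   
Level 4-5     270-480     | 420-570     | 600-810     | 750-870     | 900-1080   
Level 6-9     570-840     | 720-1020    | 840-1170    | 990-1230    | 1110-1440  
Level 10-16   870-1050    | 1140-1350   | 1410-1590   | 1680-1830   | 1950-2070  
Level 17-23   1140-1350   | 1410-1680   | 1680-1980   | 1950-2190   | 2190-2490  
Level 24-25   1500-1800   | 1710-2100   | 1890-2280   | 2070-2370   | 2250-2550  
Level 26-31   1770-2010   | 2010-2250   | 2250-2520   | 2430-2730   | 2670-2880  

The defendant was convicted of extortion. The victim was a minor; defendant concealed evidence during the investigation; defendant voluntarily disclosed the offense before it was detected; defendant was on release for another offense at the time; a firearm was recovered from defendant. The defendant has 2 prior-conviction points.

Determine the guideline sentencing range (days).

Base offense level for extortion: 19.
R1 applies: 19 + 2 = 21.
R2 applies: 21 − 1 = 20.
R3 applies: 20 + 2 = 22.
R4 does not apply.
R5 applies: 22 + 3 = 25.
R6 applies (level before this adjustment is 25 ≥ 19, so +3): 25 + 3 = 28.
Final offense level: 28.
Criminal history: 2 prior points → Category I (0-2).
Level 28 falls in the 26-31 band.
Grid: Level 26-31 × Category I = 1770-2010 days.

1770-2010 days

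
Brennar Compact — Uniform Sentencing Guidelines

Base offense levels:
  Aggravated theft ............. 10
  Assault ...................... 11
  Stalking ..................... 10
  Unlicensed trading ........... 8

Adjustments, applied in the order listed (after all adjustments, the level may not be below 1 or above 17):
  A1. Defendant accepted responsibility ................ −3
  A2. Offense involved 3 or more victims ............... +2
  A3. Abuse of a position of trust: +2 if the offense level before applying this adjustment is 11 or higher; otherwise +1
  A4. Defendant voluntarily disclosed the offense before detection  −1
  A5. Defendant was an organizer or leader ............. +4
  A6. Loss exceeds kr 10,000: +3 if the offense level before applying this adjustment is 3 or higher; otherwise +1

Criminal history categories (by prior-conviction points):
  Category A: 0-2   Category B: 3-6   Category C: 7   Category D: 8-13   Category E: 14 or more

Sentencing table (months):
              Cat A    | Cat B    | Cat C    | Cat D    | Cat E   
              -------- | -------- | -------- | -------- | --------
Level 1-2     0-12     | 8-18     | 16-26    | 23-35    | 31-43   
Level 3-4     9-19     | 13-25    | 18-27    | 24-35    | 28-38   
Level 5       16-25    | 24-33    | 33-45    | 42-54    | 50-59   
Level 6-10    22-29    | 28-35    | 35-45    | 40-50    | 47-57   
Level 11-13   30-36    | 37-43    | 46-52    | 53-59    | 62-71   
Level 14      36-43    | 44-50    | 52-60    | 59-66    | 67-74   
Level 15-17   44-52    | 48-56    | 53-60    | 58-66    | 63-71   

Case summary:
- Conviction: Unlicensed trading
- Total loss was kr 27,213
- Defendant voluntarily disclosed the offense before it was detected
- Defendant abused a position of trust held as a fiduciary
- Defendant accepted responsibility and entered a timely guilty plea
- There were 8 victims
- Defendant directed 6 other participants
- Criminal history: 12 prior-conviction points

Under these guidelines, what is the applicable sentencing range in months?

59-66 months

Base offense level for unlicensed trading: 8.
A1 applies: 8 − 3 = 5.
A2 applies: 5 + 2 = 7.
A3 applies (level before this adjustment is 7 < 11, so +1): 7 + 1 = 8.
A4 applies: 8 − 1 = 7.
A5 applies: 7 + 4 = 11.
A6 applies (level before this adjustment is 11 ≥ 3, so +3): 11 + 3 = 14.
Final offense level: 14.
Criminal history: 12 prior points → Category D (8-13).
Level 14 falls in the 14 band.
Grid: Level 14 × Category D = 59-66 months.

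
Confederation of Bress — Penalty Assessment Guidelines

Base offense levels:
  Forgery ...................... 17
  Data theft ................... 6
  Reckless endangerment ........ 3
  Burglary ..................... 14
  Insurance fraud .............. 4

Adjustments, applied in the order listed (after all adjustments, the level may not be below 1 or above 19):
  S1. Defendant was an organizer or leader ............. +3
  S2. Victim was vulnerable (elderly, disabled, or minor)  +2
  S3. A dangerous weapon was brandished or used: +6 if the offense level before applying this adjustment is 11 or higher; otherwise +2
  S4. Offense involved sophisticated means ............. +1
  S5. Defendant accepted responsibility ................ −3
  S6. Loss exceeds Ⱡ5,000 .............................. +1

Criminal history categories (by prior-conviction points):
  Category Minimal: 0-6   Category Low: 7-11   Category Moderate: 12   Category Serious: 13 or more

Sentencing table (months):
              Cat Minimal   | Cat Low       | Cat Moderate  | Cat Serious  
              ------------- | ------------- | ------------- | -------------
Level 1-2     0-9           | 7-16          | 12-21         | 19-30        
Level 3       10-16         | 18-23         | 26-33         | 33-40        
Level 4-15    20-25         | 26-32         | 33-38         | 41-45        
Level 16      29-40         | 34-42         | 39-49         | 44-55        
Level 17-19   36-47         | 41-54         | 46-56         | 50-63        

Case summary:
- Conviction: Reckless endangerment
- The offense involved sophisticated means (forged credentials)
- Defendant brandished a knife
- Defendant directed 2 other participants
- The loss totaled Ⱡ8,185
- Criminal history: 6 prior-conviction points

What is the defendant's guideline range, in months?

20-25 months

Base offense level for reckless endangerment: 3.
S1 applies: 3 + 3 = 6.
S2 does not apply.
S3 applies (level before this adjustment is 6 < 11, so +2): 6 + 2 = 8.
S4 applies: 8 + 1 = 9.
S6 applies: 9 + 1 = 10.
Final offense level: 10.
Criminal history: 6 prior points → Category Minimal (0-6).
Level 10 falls in the 4-15 band.
Grid: Level 4-15 × Category Minimal = 20-25 months.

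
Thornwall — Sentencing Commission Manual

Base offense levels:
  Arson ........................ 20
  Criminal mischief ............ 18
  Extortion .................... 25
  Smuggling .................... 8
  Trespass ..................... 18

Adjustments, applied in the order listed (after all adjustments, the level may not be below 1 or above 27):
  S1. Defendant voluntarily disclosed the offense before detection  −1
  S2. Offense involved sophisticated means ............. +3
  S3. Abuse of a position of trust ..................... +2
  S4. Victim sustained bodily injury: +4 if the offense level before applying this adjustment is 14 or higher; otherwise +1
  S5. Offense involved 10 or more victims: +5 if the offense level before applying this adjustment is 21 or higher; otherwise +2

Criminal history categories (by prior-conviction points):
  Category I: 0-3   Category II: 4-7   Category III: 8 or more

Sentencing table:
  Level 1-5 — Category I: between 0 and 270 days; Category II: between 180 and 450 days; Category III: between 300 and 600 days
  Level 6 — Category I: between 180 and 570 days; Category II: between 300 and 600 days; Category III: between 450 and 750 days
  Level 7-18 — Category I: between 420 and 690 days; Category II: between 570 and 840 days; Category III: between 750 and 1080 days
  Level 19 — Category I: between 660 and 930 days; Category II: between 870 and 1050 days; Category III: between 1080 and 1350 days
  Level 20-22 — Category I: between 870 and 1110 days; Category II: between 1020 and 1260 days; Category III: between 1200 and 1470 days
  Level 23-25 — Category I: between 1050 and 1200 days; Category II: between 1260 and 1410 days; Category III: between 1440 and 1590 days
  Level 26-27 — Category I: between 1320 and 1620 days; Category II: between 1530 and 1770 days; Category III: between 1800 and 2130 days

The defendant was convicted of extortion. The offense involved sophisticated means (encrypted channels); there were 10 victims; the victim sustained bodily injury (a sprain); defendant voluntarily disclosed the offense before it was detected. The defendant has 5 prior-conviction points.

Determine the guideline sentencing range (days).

1530-1770 days

Base offense level for extortion: 25.
S1 applies: 25 − 1 = 24.
S2 applies: 24 + 3 = 27.
S3 does not apply.
S4 applies (level before this adjustment is 27 ≥ 14, so +4): 27 + 4 = 31.
S5 applies (level before this adjustment is 31 ≥ 21, so +5): 31 + 5 = 36.
Level 36 exceeds the maximum of 27; capped at 27.
Final offense level: 27.
Criminal history: 5 prior points → Category II (4-7).
Level 27 falls in the 26-27 band.
Grid: Level 26-27 × Category II = 1530-1770 days.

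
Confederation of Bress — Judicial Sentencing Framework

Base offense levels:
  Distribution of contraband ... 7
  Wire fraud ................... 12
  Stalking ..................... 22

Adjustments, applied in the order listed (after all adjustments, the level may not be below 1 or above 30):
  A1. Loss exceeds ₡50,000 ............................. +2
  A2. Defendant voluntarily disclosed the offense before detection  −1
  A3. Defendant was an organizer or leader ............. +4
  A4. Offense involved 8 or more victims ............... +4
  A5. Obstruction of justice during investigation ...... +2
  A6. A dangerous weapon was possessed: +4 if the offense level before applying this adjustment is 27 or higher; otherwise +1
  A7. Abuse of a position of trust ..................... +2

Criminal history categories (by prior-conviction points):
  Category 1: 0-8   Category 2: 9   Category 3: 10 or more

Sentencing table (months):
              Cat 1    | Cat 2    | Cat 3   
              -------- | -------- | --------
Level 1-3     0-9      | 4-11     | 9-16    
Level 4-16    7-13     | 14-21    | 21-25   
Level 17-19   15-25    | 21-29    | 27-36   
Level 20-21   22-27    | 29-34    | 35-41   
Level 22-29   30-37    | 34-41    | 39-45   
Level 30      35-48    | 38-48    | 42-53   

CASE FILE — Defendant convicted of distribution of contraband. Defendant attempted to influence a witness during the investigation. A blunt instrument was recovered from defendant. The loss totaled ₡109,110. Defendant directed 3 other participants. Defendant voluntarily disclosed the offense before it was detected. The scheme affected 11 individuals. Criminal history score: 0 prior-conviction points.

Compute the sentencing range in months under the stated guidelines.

15-25 months

Base offense level for distribution of contraband: 7.
A1 applies: 7 + 2 = 9.
A2 applies: 9 − 1 = 8.
A3 applies: 8 + 4 = 12.
A4 applies: 12 + 4 = 16.
A5 applies: 16 + 2 = 18.
A6 applies (level before this adjustment is 18 < 27, so +1): 18 + 1 = 19.
A7 does not apply.
Final offense level: 19.
Criminal history: 0 prior points → Category 1 (0-8).
Level 19 falls in the 17-19 band.
Grid: Level 17-19 × Category 1 = 15-25 months.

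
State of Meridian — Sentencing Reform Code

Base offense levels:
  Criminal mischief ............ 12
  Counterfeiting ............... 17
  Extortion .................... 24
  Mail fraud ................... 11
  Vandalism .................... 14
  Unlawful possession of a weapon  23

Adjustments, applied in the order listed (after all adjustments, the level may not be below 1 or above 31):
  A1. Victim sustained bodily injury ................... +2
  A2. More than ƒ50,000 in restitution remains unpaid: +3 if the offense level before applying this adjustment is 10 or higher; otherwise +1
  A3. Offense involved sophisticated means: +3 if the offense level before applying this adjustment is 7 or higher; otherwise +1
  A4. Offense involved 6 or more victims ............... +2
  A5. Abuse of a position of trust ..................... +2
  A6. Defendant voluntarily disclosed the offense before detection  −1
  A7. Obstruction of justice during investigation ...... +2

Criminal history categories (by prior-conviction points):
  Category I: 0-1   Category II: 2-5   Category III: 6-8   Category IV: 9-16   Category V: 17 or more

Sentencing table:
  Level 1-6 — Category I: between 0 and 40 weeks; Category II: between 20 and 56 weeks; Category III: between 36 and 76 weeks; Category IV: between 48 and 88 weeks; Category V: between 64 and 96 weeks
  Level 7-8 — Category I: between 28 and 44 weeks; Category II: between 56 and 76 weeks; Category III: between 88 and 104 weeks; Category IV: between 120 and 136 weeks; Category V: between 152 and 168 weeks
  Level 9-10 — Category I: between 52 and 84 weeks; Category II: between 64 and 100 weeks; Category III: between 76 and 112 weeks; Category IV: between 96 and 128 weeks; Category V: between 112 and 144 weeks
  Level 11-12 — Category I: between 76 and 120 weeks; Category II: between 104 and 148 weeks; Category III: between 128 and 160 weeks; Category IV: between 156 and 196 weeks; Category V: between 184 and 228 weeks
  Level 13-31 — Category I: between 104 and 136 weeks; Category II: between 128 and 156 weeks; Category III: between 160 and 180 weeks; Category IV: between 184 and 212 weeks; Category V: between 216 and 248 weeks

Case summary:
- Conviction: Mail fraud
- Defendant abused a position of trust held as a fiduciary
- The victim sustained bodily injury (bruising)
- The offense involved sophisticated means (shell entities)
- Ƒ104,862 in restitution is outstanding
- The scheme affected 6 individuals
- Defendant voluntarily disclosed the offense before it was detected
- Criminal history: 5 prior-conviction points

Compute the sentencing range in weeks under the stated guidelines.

Base offense level for mail fraud: 11.
A1 applies: 11 + 2 = 13.
A2 applies (level before this adjustment is 13 ≥ 10, so +3): 13 + 3 = 16.
A3 applies (level before this adjustment is 16 ≥ 7, so +3): 16 + 3 = 19.
A4 applies: 19 + 2 = 21.
A5 applies: 21 + 2 = 23.
A6 applies: 23 − 1 = 22.
A7 does not apply.
Final offense level: 22.
Criminal history: 5 prior points → Category II (2-5).
Level 22 falls in the 13-31 band.
Grid: Level 13-31 × Category II = 128-156 weeks.

128-156 weeks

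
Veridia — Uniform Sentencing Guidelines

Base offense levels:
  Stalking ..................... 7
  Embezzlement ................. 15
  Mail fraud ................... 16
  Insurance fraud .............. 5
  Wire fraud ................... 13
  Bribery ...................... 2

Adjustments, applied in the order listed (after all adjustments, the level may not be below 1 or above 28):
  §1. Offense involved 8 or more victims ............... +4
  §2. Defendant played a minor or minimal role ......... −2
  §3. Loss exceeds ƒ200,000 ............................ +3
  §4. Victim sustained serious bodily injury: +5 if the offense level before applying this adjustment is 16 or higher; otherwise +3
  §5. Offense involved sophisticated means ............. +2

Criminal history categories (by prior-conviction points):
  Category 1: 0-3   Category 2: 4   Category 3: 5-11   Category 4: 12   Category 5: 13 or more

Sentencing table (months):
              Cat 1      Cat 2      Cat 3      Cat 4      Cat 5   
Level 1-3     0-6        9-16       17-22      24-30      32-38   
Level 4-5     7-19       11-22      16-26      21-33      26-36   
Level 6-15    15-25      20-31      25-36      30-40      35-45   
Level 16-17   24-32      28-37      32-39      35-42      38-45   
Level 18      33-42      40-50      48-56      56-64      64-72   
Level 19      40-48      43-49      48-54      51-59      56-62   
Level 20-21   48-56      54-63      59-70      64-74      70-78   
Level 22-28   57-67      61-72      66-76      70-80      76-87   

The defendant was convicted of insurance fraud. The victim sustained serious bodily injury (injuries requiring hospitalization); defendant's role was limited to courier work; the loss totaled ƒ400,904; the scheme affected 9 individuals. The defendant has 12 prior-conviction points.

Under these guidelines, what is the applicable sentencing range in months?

Base offense level for insurance fraud: 5.
§1 applies: 5 + 4 = 9.
§2 applies: 9 − 2 = 7.
§3 applies: 7 + 3 = 10.
§4 applies (level before this adjustment is 10 < 16, so +3): 10 + 3 = 13.
§5 does not apply.
Final offense level: 13.
Criminal history: 12 prior points → Category 4 (12).
Level 13 falls in the 6-15 band.
Grid: Level 6-15 × Category 4 = 30-40 months.

30-40 months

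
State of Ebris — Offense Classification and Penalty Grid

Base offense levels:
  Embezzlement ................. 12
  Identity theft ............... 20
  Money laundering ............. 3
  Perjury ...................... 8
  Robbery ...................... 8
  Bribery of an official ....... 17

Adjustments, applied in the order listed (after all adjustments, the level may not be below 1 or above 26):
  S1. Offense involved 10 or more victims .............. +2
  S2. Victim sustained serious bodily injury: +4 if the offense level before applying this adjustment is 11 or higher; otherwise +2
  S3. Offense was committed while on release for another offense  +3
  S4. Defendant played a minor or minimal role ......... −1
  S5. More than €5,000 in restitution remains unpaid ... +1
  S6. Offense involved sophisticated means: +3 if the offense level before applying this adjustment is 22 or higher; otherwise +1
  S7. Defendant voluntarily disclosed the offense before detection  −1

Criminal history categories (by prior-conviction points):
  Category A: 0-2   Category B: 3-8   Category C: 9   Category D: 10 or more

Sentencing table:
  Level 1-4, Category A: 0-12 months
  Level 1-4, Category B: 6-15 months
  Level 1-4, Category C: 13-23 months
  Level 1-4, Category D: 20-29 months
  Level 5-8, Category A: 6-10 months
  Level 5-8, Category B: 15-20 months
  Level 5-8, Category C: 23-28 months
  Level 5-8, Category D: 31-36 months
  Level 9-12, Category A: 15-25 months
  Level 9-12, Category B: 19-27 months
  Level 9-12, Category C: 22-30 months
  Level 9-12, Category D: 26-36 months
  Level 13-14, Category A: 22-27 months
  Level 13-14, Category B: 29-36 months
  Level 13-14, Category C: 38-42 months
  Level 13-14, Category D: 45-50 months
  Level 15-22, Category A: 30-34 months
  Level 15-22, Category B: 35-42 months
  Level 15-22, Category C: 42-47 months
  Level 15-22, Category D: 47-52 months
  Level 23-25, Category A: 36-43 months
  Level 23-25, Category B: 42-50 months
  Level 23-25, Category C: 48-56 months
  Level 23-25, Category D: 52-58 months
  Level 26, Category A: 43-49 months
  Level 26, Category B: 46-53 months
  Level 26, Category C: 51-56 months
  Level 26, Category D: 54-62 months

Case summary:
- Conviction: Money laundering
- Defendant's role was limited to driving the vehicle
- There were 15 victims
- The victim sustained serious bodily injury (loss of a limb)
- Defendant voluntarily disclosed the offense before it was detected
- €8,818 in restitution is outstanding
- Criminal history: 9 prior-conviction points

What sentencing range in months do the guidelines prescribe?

Base offense level for money laundering: 3.
S1 applies: 3 + 2 = 5.
S2 applies (level before this adjustment is 5 < 11, so +2): 5 + 2 = 7.
S3 does not apply.
S4 applies: 7 − 1 = 6.
S5 applies: 6 + 1 = 7.
S6 does not apply.
S7 applies: 7 − 1 = 6.
Final offense level: 6.
Criminal history: 9 prior points → Category C (9).
Level 6 falls in the 5-8 band.
Grid: Level 5-8 × Category C = 23-28 months.

23-28 months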